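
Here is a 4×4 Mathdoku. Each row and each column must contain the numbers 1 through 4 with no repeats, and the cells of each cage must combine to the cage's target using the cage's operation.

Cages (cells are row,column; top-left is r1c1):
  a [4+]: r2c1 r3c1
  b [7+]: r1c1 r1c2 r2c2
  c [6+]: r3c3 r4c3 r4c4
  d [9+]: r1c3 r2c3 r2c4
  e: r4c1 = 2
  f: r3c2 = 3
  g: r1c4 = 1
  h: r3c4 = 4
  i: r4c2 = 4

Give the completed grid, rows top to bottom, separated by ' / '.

4 2 3 1 / 3 1 4 2 / 1 3 2 4 / 2 4 1 3

G is a freebie, leaving r1c4 = 1.
F is a freebie, which forces r3c2 = 3.
Cage h is a single given cell, so r3c4 = 4.
E is a freebie; hence r4c1 = 2.
Cage i is given, leaving r4c2 = 4.
Row 4 already has 2, so r4c4 = 3.
The 3 cells of cage b must have sum 7; hence r1c1 = 4.
4 is placed in column 2; hence r1c2 = 2.
4 is placed in row 1, which forces r1c3 = 3.
The two cells of cage a must have sum 4, leaving r2c1 = 3.
Cage b has sum 7, so r2c2 = 1.
Column 3 now contains 3; hence r2c3 = 4.
Column 4 already has 3, which forces r2c4 = 2.
3 is placed in row 3, leaving r3c1 = 1.
The 3 cells of cage c must have sum 6; hence r3c3 = 2.
Row 4 already has 3; hence r4c3 = 1.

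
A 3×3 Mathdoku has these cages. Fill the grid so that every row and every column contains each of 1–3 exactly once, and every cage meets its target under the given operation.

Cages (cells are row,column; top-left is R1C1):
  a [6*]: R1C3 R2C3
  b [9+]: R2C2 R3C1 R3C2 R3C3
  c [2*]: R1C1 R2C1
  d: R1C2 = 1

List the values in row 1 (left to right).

Cage d is given, leaving R1C2 = 1.
Cage b has sum 9, which forces R2C2 = 3.
3 is placed in row 2; hence R2C3 = 2.
Column 2 now contains 1, which forces R3C2 = 2.
Row 1 already has 1; hence R1C1 = 2.
Column 3 now contains 2, so R1C3 = 3.
2 is placed in row 2, so R2C1 = 1.
Column 1 already has 1; hence R3C1 = 3.
Column 3 already has 3, so R3C3 = 1.
Filled in: 2 1 3 / 1 3 2 / 3 2 1.

2 1 3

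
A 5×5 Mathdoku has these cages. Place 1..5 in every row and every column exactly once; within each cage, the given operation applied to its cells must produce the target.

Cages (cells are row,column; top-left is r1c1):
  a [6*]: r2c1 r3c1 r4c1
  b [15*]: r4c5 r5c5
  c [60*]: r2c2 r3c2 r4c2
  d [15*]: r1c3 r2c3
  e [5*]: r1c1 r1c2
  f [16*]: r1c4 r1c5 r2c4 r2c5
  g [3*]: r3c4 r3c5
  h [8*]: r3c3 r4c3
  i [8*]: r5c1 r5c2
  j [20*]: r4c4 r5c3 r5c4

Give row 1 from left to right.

In row 1, 3 can only go at r1c3, so r1c3 = 3.
Column 3 now contains 3, which forces r2c3 = 5.
The only place for 5 in row 3 is r3c2.
Cage e needs two cells with product 5; hence r1c1 = 5.
Column 2 already has 5; hence r1c2 = 1.
The only place for 4 in row 2 is r2c2.
4 is placed in column 2; hence r4c2 = 3.
3 is placed in row 4; hence r4c5 = 5.
Cage i's pair has product 8, so r5c1 = 4.
4 is placed in column 2, so r5c2 = 2.
Row 5 now contains 2, leaving r5c3 = 1.
Row 5 already has 1, so r5c4 = 5.
5 is placed in column 5, leaving r5c5 = 3.
Cage g needs two cells with product 3, so r3c4 = 3.
3 is placed in column 5; hence r3c5 = 1.
Cage j has product 20; hence r4c4 = 4.
4 is placed in column 4, which forces r1c4 = 2.
The 4 cells of cage f must have product 16; hence r1c5 = 4.
Cage a needs product 6; hence r2c1 = 3.
Cage f has product 16, which forces r2c4 = 1.
Column 5 now contains 1, which forces r2c5 = 2.
Row 3 already has 1, which forces r3c1 = 2.
Cage h needs two cells with product 8; hence r3c3 = 4.
Cage a needs product 6; hence r4c1 = 1.
4 is placed in row 4; hence r4c3 = 2.
Completed grid: 5 1 3 2 4 / 3 4 5 1 2 / 2 5 4 3 1 / 1 3 2 4 5 / 4 2 1 5 3.

5 1 3 2 4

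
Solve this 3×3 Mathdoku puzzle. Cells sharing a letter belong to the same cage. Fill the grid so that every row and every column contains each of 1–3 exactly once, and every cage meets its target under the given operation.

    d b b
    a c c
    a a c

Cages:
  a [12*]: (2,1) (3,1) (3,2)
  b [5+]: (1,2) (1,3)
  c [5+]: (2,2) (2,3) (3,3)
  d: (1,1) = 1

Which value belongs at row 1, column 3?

2

Cage d is given, leaving (1,1) = 1.
The 3 cells of cage a must have product 12, which forces (2,1) = 2.
Row 2 already has 2, so (2,2) = 1.
Row 2 now contains 1, leaving (2,3) = 3.
Cage a has product 12, so (3,1) = 3.
The 3 cells of cage a must have product 12, which forces (3,2) = 2.
Row 3 now contains 2, so (3,3) = 1.
Column 2 now contains 2; hence (1,2) = 3.
3 is placed in column 3, leaving (1,3) = 2.
The full grid is 1 3 2 / 2 1 3 / 3 2 1.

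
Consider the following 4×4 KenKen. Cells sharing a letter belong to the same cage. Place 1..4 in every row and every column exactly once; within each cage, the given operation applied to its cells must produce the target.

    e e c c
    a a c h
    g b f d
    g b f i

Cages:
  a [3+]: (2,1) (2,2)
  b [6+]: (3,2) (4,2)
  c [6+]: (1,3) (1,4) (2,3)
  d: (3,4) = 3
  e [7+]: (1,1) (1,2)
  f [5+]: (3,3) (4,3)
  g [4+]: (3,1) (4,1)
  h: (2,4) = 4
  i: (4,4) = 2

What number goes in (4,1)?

3

Cage h is a single given cell, leaving (2,4) = 4.
Cage d is a single given cell, so (3,4) = 3.
I is a freebie; hence (4,4) = 2.
Column 4 now contains 2, which forces (1,4) = 1.
Row 3 already has 3; hence (3,1) = 1.
Cage b needs two cells with sum 6, leaving (3,2) = 2.
2 is placed in row 3, leaving (3,3) = 4.
The two cells of cage g must have sum 4, so (4,1) = 3.
Row 4 already has 2, so (4,2) = 4.
Row 4 now contains 3, leaving (4,3) = 1.
Column 1 now contains 3, so (1,1) = 4.
Column 2 now contains 4, which forces (1,2) = 3.
3 is placed in row 1, leaving (1,3) = 2.
Column 1 now contains 1, leaving (2,1) = 2.
Column 2 now contains 2; hence (2,2) = 1.
Column 3 already has 2, which forces (2,3) = 3.
Filled in: 4 3 2 1 / 2 1 3 4 / 1 2 4 3 / 3 4 1 2.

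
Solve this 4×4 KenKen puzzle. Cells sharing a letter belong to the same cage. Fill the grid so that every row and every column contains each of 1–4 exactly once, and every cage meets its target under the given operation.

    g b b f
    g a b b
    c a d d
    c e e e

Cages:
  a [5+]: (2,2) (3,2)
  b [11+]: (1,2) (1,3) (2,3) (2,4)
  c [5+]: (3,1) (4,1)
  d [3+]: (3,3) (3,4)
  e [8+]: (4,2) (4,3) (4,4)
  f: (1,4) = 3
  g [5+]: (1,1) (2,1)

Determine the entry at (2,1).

4

Cage f is a single given cell, which forces (1,4) = 3.
In row 4, 2 can only go at (4,1), so (4,1) = 2.
The two cells of cage c must have sum 5, so (3,1) = 3.
In row 3, 4 can only go at (3,2), so (3,2) = 4.
Cage b has sum 11, leaving (1,3) = 4.
The two cells of cage a must have sum 5, leaving (2,2) = 1.
Column 2 already has 1, leaving (4,2) = 3.
Row 4 now contains 3; hence (4,3) = 1.
1 is placed in row 4, which forces (4,4) = 4.
4 is placed in row 1, so (1,1) = 1.
Column 2 already has 1; hence (1,2) = 2.
Row 2 already has 1, which forces (2,1) = 4.
Cage b has sum 11, leaving (2,3) = 3.
4 is placed in column 4, which forces (2,4) = 2.
Column 3 now contains 1; hence (3,3) = 2.
Cage d needs two cells with sum 3, which forces (3,4) = 1.
The full grid is 1 2 4 3 / 4 1 3 2 / 3 4 2 1 / 2 3 1 4.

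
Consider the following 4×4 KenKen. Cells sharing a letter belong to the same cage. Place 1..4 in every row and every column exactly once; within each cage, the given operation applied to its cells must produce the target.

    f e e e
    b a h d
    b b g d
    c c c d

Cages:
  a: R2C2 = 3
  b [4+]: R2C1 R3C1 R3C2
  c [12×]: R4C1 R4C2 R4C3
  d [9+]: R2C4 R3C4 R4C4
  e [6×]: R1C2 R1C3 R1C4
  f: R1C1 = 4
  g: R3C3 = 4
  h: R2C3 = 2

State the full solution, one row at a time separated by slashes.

4 2 3 1 / 1 3 2 4 / 2 1 4 3 / 3 4 1 2

F is a freebie; hence R1C1 = 4.
Cage b needs sum 4, leaving R2C1 = 1.
A is a freebie, so R2C2 = 3.
Cage h is a single given cell, leaving R2C3 = 2.
2 is placed in row 2, leaving R2C4 = 4.
The 3 cells of cage b must have sum 4, leaving R3C1 = 2.
Cage b needs sum 4, leaving R3C2 = 1.
Cage g is a single given cell, leaving R3C3 = 4.
2 is placed in row 3, leaving R3C4 = 3.
Column 1 already has 1, leaving R4C1 = 3.
Column 2 now contains 1, so R4C2 = 4.
Row 4 now contains 3, leaving R4C3 = 1.
Column 4 already has 3, which forces R4C4 = 2.
Column 2 now contains 1, leaving R1C2 = 2.
Column 3 already has 1; hence R1C3 = 3.
Column 4 now contains 2, so R1C4 = 1.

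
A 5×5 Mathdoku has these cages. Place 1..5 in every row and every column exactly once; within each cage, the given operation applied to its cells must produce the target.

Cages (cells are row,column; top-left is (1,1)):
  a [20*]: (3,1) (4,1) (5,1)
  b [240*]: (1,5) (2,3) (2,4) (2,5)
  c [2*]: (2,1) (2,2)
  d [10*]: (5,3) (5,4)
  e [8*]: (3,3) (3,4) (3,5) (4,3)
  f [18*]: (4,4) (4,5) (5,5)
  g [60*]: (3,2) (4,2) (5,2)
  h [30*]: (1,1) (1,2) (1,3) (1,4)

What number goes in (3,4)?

Cage b needs product 240, which forces (1,5) = 4.
Cage e has product 8, which forces (4,3) = 1.
The 3 cells of cage f must have product 18, which forces (4,4) = 3.
Cage f has product 18, leaving (4,5) = 2.
The 3 cells of cage f must have product 18; hence (5,5) = 3.
The 4 cells of cage b must have product 240, leaving (2,3) = 3.
Cage b has product 240; hence (2,4) = 4.
Column 5 now contains 3, so (2,5) = 5.
Cage g has product 60; hence (3,2) = 3.
Column 4 already has 4, leaving (3,4) = 2.
Column 5 now contains 2, so (3,5) = 1.
Column 4 now contains 2, so (5,4) = 5.
Cage h has product 30, which forces (1,1) = 3.
5 is placed in column 4; hence (1,4) = 1.
Row 3 now contains 2, which forces (3,3) = 4.
Cage g needs product 60; hence (4,2) = 5.
Cage a has product 20, so (5,1) = 1.
Row 5 now contains 5, so (5,2) = 4.
Row 5 now contains 5, which forces (5,3) = 2.
Column 2 already has 5, which forces (1,2) = 2.
Column 3 already has 2, leaving (1,3) = 5.
Column 1 now contains 1, leaving (2,1) = 2.
The two cells of cage c must have product 2; hence (2,2) = 1.
Row 3 already has 4, so (3,1) = 5.
Row 4 now contains 5, leaving (4,1) = 4.
The full grid is 3 2 5 1 4 / 2 1 3 4 5 / 5 3 4 2 1 / 4 5 1 3 2 / 1 4 2 5 3.

2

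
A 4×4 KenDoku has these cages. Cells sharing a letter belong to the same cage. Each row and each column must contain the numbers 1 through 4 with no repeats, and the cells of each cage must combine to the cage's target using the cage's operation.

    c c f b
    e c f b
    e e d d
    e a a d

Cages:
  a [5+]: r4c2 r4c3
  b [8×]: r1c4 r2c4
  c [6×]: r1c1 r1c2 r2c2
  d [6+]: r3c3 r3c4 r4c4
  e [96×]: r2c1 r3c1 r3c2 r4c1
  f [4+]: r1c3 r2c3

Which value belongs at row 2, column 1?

Cage e has product 96; hence r3c2 = 4.
In row 1, 4 can only go at r1c4, so r1c4 = 4.
4 is placed in column 4, leaving r2c4 = 2.
Cage d has sum 6, so r3c3 = 2.
The 4 cells of cage e must have product 96, leaving r2c1 = 4.
2 is placed in row 3; hence r3c1 = 3.
Row 3 now contains 3, which forces r3c4 = 1.
The 4 cells of cage e must have product 96, which forces r4c1 = 2.
Row 4 now contains 2, so r4c2 = 1.
Column 4 now contains 1, so r4c4 = 3.
Column 1 already has 2, leaving r1c1 = 1.
Cage c needs product 6; hence r1c2 = 2.
1 is placed in row 1, so r1c3 = 3.
1 is placed in column 2, which forces r2c2 = 3.
Column 3 now contains 3, leaving r2c3 = 1.
Row 4 now contains 3, so r4c3 = 4.
The full grid is 1 2 3 4 / 4 3 1 2 / 3 4 2 1 / 2 1 4 3.

4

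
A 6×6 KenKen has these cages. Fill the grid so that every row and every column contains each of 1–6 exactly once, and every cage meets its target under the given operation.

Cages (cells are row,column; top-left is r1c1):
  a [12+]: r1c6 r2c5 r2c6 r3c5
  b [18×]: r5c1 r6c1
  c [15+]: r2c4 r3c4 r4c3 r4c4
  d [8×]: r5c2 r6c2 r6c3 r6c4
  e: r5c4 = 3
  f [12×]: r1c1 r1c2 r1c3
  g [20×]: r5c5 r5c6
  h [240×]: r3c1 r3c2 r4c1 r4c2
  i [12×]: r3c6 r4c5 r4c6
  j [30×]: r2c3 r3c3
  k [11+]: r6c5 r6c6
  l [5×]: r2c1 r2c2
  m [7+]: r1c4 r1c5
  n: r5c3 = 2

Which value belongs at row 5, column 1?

6

Cage d has product 8, which forces r5c2 = 1.
Cage n is given, leaving r5c3 = 2.
Cage e is a single given cell, so r5c4 = 3.
Cage l needs two cells with product 5, which forces r2c1 = 1.
Column 2 already has 1, leaving r2c2 = 5.
Row 2 already has 5, so r2c3 = 6.
6 is placed in column 3, so r3c3 = 5.
Row 5 now contains 3; hence r5c1 = 6.
Cage b needs two cells with product 18; hence r6c1 = 3.
Cage f has product 12; hence r1c3 = 1.
Cage h has product 240, which forces r4c1 = 5.
1 is placed in column 3, which forces r6c3 = 4.
4 is placed in column 3, leaving r4c3 = 3.
4 is placed in row 6; hence r6c2 = 2.
Cage d needs product 8, which forces r6c4 = 1.
In column 4, 5 can only go at r1c4, so r1c4 = 5.
Cage m needs two cells with sum 7, so r1c5 = 2.
Row 1 now contains 2, which forces r1c1 = 4.
The 3 cells of cage f must have product 12, so r1c2 = 3.
Row 1 already has 3, so r1c6 = 6.
Column 1 now contains 4; hence r3c1 = 2.
Column 6 already has 6, leaving r6c6 = 5.
The 4 cells of cage a must have sum 12, so r2c5 = 3.
Cage a needs sum 12, so r2c6 = 2.
Cage a needs sum 12, so r3c5 = 1.
Row 3 already has 1; hence r3c6 = 3.
Cage g needs two cells with product 20, so r5c5 = 5.
Column 6 now contains 5, so r5c6 = 4.
Row 6 now contains 5; hence r6c5 = 6.
2 is placed in row 2, which forces r2c4 = 4.
The 4 cells of cage c must have sum 15, leaving r3c4 = 6.
Cage c needs sum 15; hence r4c4 = 2.
6 is placed in column 5, which forces r4c5 = 4.
4 is placed in column 6; hence r4c6 = 1.
6 is placed in row 3, leaving r3c2 = 4.
Row 4 already has 4; hence r4c2 = 6.
Completed grid: 4 3 1 5 2 6 / 1 5 6 4 3 2 / 2 4 5 6 1 3 / 5 6 3 2 4 1 / 6 1 2 3 5 4 / 3 2 4 1 6 5.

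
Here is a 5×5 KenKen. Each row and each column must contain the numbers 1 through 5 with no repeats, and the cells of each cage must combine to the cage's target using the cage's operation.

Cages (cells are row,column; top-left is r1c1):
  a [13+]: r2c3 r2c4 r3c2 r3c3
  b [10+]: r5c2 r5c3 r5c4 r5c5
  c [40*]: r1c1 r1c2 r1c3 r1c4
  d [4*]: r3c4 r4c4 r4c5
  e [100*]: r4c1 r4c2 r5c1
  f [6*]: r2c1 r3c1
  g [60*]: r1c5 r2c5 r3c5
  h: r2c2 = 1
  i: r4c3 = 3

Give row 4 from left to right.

Cage h is a single given cell, which forces r2c2 = 1.
The 3 cells of cage e must have product 100, so r4c1 = 4.
Cage e needs product 100; hence r4c2 = 5.
Cage i is a single given cell, which forces r4c3 = 3.
4 is placed in row 4; hence r4c4 = 1.
1 is placed in row 4, so r4c5 = 2.
Cage e has product 100; hence r5c1 = 5.
Column 4 already has 1, so r3c4 = 2.
Cage f needs two cells with product 6; hence r2c1 = 2.
Row 3 now contains 2, leaving r3c1 = 3.
Row 3 now contains 3, leaving r3c2 = 4.
Row 3 already has 4, leaving r3c5 = 5.
Column 1 now contains 2, which forces r1c1 = 1.
Column 2 now contains 4, which forces r1c2 = 2.
The 4 cells of cage a must have sum 13, leaving r2c3 = 5.
The 4 cells of cage a must have sum 13, so r2c4 = 3.
Row 2 now contains 3, which forces r2c5 = 4.
Row 3 now contains 5, which forces r3c3 = 1.
2 is placed in column 2, so r5c2 = 3.
Column 4 already has 3, leaving r5c4 = 4.
Row 5 now contains 3, so r5c5 = 1.
5 is placed in column 3, so r1c3 = 4.
Column 4 already has 4; hence r1c4 = 5.
Column 5 already has 4, which forces r1c5 = 3.
Row 5 now contains 4, leaving r5c3 = 2.
Completed grid: 1 2 4 5 3 / 2 1 5 3 4 / 3 4 1 2 5 / 4 5 3 1 2 / 5 3 2 4 1.

4 5 3 1 2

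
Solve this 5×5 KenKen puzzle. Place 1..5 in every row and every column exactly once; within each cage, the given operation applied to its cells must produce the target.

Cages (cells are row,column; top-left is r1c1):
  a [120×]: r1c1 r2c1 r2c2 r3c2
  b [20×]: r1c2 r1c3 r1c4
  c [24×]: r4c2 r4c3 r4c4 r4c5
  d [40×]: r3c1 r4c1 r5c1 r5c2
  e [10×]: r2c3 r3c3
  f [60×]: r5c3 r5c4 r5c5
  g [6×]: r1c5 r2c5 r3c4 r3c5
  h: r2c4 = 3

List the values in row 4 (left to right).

Cage h is a single given cell, so r2c4 = 3.
The 4 cells of cage g must have product 6; hence r3c4 = 1.
In row 2, 1 can only go at r2c5, so r2c5 = 1.
Row 4 needs a 5, and only r4c1 is open for it.
Column 1 needs a 1, and only r5c1 is open for it.
Row 5 needs a 2, and only r5c2 is open for it.
Cage d needs product 40; hence r3c1 = 4.
Cage a has product 120, so r1c1 = 3.
3 is placed in row 1, which forces r1c5 = 2.
Column 1 now contains 4, which forces r2c1 = 2.
The 4 cells of cage a must have product 120; hence r2c2 = 4.
Row 2 already has 2, which forces r2c3 = 5.
Cage a has product 120; hence r3c2 = 5.
5 is placed in column 3; hence r3c3 = 2.
Column 5 already has 2, so r3c5 = 3.
3 is placed in column 5, which forces r4c5 = 4.
Column 5 already has 4, which forces r5c5 = 5.
5 is placed in column 2; hence r1c2 = 1.
The 3 cells of cage b must have product 20, which forces r1c3 = 4.
Cage b has product 20; hence r1c4 = 5.
Column 2 now contains 1, leaving r4c2 = 3.
Row 4 already has 3, which forces r4c3 = 1.
Row 4 already has 4; hence r4c4 = 2.
The 3 cells of cage f must have product 60, which forces r5c3 = 3.
5 is placed in row 5, so r5c4 = 4.
Filled in: 3 1 4 5 2 / 2 4 5 3 1 / 4 5 2 1 3 / 5 3 1 2 4 / 1 2 3 4 5.

5 3 1 2 4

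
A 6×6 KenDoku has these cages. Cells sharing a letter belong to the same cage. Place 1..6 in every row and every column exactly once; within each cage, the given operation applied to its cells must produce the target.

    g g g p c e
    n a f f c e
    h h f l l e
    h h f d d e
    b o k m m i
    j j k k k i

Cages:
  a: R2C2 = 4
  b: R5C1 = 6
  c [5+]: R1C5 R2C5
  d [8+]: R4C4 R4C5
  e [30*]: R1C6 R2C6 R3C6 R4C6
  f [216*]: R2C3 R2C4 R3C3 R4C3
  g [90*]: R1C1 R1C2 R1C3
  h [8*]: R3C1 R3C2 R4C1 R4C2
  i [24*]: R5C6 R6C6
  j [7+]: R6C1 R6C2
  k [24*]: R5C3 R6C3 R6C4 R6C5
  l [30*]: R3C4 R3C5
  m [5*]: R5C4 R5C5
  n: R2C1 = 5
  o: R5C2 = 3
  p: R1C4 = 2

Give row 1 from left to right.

3 6 5 2 4 1

Cage p is a single given cell; hence R1C4 = 2.
Cage n is given; hence R2C1 = 5.
Cage a is a single given cell; hence R2C2 = 4.
B is a freebie, leaving R5C1 = 6.
Cage o is a single given cell, which forces R5C2 = 3.
Row 5 now contains 6, leaving R5C6 = 4.
Column 6 now contains 4; hence R6C6 = 6.
6 is placed in column 1; hence R1C1 = 3.
Row 1 now contains 3, which forces R1C5 = 4.
Cage j needs two cells with sum 7, which forces R6C1 = 2.
Cage j needs two cells with sum 7, leaving R6C2 = 5.
Column 2 now contains 5; hence R1C2 = 6.
The 3 cells of cage g must have product 90, so R1C3 = 5.
5 is placed in row 1, which forces R1C6 = 1.
Cage c needs two cells with sum 5, which forces R2C5 = 1.
Cage k needs product 24; hence R5C3 = 2.
Column 5 already has 1, so R5C5 = 5.
Column 5 already has 1, so R6C5 = 3.
Cage f has product 216; hence R2C3 = 6.
The 4 cells of cage f must have product 216, so R2C4 = 3.
Row 2 already has 3, leaving R2C6 = 2.
Cage l's pair has product 30, which forces R3C4 = 5.
5 is placed in column 5, leaving R3C5 = 6.
Row 3 now contains 5; hence R3C6 = 3.
Cage d's pair has sum 8, which forces R4C4 = 6.
Column 5 already has 3, so R4C5 = 2.
Column 6 already has 3, leaving R4C6 = 5.
5 is placed in row 5, so R5C4 = 1.
Column 4 now contains 1; hence R6C4 = 4.
Cage h has product 8; hence R3C1 = 1.
Cage h needs product 8, leaving R3C2 = 2.
Row 3 now contains 3, so R3C3 = 4.
Cage h has product 8, leaving R4C1 = 4.
Row 4 now contains 2, which forces R4C2 = 1.
The 4 cells of cage f must have product 216; hence R4C3 = 3.
Row 6 already has 4; hence R6C3 = 1.
Filled in: 3 6 5 2 4 1 / 5 4 6 3 1 2 / 1 2 4 5 6 3 / 4 1 3 6 2 5 / 6 3 2 1 5 4 / 2 5 1 4 3 6.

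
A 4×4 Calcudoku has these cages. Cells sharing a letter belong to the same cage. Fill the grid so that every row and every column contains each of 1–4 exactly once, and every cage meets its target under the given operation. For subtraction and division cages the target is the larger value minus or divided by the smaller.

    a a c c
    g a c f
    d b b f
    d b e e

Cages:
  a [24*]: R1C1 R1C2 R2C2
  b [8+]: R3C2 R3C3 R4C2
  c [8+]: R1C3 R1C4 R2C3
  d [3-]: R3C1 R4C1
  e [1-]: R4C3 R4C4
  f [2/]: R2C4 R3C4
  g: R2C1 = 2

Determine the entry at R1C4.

4

Cage g is given, which forces R2C1 = 2.
Cage a has product 24; hence R1C2 = 2.
The two cells of cage f must have quotient 2, which forces R3C4 = 2.
Row 4 needs a 2, and only R4C3 is open for it.
The only place for 3 in column 1 is R1C1.
The 3 cells of cage a must have product 24; hence R2C2 = 4.
Cage c has sum 8, leaving R2C3 = 3.
Row 2 now contains 4; hence R2C4 = 1.
1 is placed in column 4, so R4C4 = 3.
Cage c needs sum 8, which forces R1C3 = 1.
1 is placed in column 4, so R1C4 = 4.
Cage b needs sum 8, which forces R3C2 = 3.
Cage b has sum 8, which forces R3C3 = 4.
3 is placed in row 4, leaving R4C2 = 1.
Row 3 already has 4; hence R3C1 = 1.
Row 4 now contains 1, so R4C1 = 4.
Completed grid: 3 2 1 4 / 2 4 3 1 / 1 3 4 2 / 4 1 2 3.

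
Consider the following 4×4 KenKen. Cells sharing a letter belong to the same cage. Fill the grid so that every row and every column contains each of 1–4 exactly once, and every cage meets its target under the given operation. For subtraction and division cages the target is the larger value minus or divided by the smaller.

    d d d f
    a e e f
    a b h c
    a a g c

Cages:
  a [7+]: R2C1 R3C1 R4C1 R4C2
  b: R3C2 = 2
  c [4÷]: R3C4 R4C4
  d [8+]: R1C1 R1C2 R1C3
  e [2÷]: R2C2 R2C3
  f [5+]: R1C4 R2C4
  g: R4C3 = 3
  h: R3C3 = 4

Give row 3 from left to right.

3 2 4 1

B is a freebie, so R3C2 = 2.
Cage h is a single given cell, which forces R3C3 = 4.
Row 3 now contains 4, leaving R3C4 = 1.
Cage a has sum 7, leaving R4C2 = 1.
Cage g is a single given cell, so R4C3 = 3.
1 is placed in column 4, leaving R4C4 = 4.
Column 3 now contains 3, leaving R1C3 = 1.
Cage a has sum 7, so R2C1 = 1.
Column 2 already has 1, so R2C2 = 4.
Cage e's pair has quotient 2, so R2C3 = 2.
2 is placed in row 2, leaving R2C4 = 3.
1 is placed in row 3; hence R3C1 = 3.
3 is placed in row 4; hence R4C1 = 2.
Column 1 now contains 3, which forces R1C1 = 4.
Column 2 already has 4; hence R1C2 = 3.
Column 4 already has 3, which forces R1C4 = 2.
The full grid is 4 3 1 2 / 1 4 2 3 / 3 2 4 1 / 2 1 3 4.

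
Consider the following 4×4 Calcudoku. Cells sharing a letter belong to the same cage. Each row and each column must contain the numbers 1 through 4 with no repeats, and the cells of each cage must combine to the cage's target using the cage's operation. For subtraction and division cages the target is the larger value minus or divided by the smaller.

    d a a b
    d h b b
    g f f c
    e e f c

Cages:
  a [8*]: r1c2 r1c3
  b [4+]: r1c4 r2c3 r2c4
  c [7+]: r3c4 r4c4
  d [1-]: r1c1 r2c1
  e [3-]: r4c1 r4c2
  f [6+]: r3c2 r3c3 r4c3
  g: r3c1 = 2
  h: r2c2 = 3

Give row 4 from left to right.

1 4 2 3

The 3 cells of cage b must have sum 4, which forces r1c4 = 1.
Cage h is given, which forces r2c2 = 3.
The 3 cells of cage b must have sum 4, so r2c3 = 1.
Cage b has sum 4, so r2c4 = 2.
Cage g is a single given cell; hence r3c1 = 2.
Row 3 already has 2, which forces r3c2 = 1.
1 is placed in column 2; hence r4c2 = 4.
Row 4 already has 4, leaving r4c4 = 3.
Cage d's pair has difference 1, leaving r1c1 = 3.
4 is placed in column 2, which forces r1c2 = 2.
Cage a's pair has product 8, so r1c3 = 4.
Row 2 now contains 2, leaving r2c1 = 4.
Cage f has sum 6, so r3c3 = 3.
3 is placed in column 4; hence r3c4 = 4.
Row 4 already has 4; hence r4c1 = 1.
3 is placed in row 4, leaving r4c3 = 2.
Completed grid: 3 2 4 1 / 4 3 1 2 / 2 1 3 4 / 1 4 2 3.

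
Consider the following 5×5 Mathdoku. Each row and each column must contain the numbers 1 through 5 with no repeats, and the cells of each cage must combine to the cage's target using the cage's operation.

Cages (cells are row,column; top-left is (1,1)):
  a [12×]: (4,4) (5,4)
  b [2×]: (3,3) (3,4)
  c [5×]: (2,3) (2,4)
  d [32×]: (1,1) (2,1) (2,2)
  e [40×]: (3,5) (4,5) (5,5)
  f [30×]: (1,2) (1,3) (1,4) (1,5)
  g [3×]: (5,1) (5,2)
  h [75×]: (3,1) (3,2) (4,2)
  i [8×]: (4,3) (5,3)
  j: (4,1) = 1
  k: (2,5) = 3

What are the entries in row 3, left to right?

5 3 1 2 4

Cage d needs product 32, which forces (1,1) = 4.
Cage d needs product 32; hence (2,1) = 2.
Cage d has product 32, leaving (2,2) = 4.
K is a freebie, so (2,5) = 3.
Cage h has product 75; hence (3,1) = 5.
Cage h needs product 75; hence (3,2) = 3.
Cage j is a single given cell; hence (4,1) = 1.
The 3 cells of cage h must have product 75, so (4,2) = 5.
Column 1 now contains 1; hence (5,1) = 3.
Column 2 already has 3, which forces (5,2) = 1.
3 is placed in row 5, which forces (5,4) = 4.
Column 2 now contains 1, leaving (1,2) = 2.
Cage i's pair has product 8, which forces (4,3) = 4.
4 is placed in column 4, leaving (4,4) = 3.
Row 4 already has 4; hence (4,5) = 2.
Row 5 already has 4, which forces (5,3) = 2.
The 3 cells of cage e must have product 40, which forces (5,5) = 5.
Cage f has product 30, leaving (1,3) = 3.
The 4 cells of cage f must have product 30, which forces (1,4) = 5.
Column 5 already has 5, so (1,5) = 1.
5 is placed in column 4, leaving (2,4) = 1.
Column 3 already has 2, leaving (3,3) = 1.
Cage b needs two cells with product 2, which forces (3,4) = 2.
Column 5 now contains 2; hence (3,5) = 4.
1 is placed in row 2; hence (2,3) = 5.
Completed grid: 4 2 3 5 1 / 2 4 5 1 3 / 5 3 1 2 4 / 1 5 4 3 2 / 3 1 2 4 5.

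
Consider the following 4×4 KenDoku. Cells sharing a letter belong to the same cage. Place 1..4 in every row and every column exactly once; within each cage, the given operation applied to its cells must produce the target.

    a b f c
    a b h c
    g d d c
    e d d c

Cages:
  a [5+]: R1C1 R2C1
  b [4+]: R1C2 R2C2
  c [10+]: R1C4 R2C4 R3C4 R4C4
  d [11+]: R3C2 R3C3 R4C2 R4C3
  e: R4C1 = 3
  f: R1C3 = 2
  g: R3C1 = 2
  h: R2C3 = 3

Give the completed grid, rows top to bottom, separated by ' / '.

F is a freebie, which forces R1C3 = 2.
Cage h is given, which forces R2C3 = 3.
Cage g is given, leaving R3C1 = 2.
E is a freebie, leaving R4C1 = 3.
Cage b's pair has sum 4, which forces R1C2 = 3.
Row 2 already has 3, leaving R2C2 = 1.
Cage d needs sum 11, leaving R3C2 = 4.
Cage d has sum 11, so R3C3 = 1.
1 is placed in row 3, so R3C4 = 3.
Cage d has sum 11, which forces R4C2 = 2.
Cage d needs sum 11, which forces R4C3 = 4.
Row 4 now contains 4; hence R4C4 = 1.
The two cells of cage a must have sum 5, leaving R1C1 = 1.
1 is placed in column 4, so R1C4 = 4.
Row 2 now contains 1, which forces R2C1 = 4.
Cage c has sum 10, which forces R2C4 = 2.

1 3 2 4 / 4 1 3 2 / 2 4 1 3 / 3 2 4 1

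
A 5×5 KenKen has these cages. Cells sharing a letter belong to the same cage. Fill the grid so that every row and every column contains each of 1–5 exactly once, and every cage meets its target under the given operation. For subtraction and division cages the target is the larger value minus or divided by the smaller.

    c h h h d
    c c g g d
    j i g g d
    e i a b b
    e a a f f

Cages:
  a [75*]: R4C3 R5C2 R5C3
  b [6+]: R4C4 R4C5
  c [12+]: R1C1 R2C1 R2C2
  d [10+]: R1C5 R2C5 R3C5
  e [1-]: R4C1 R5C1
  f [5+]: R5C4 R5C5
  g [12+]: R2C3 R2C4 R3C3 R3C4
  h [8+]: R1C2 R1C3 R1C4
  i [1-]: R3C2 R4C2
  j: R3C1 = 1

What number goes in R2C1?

J is a freebie, which forces R3C1 = 1.
Cage a needs product 75, so R4C3 = 5.
Cage a needs product 75, so R5C2 = 5.
The 3 cells of cage a must have product 75, so R5C3 = 3.
Cage e's pair has difference 1; hence R4C1 = 3.
Cage c has sum 12, which forces R2C2 = 3.
3 is placed in column 2, so R3C2 = 2.
Row 3 already has 2, leaving R3C3 = 4.
Cage i needs two cells with difference 1, leaving R4C2 = 1.
1 is placed in column 2, which forces R1C2 = 4.
Cage h has sum 8, so R1C3 = 1.
Cage h has sum 8; hence R1C4 = 3.
Column 3 already has 1, which forces R2C3 = 2.
3 is placed in column 4, so R3C4 = 5.
5 is placed in row 3, so R3C5 = 3.
4 is placed in row 1, so R1C1 = 5.
Cage d has sum 10, leaving R1C5 = 2.
Cage c needs sum 12, leaving R2C1 = 4.
The 4 cells of cage g must have sum 12, which forces R2C4 = 1.
The 3 cells of cage d must have sum 10, so R2C5 = 5.
2 is placed in column 5, leaving R4C5 = 4.
4 is placed in column 1; hence R5C1 = 2.
1 is placed in column 4; hence R5C4 = 4.
Column 5 now contains 4, so R5C5 = 1.
4 is placed in row 4, leaving R4C4 = 2.
Completed grid: 5 4 1 3 2 / 4 3 2 1 5 / 1 2 4 5 3 / 3 1 5 2 4 / 2 5 3 4 1.

4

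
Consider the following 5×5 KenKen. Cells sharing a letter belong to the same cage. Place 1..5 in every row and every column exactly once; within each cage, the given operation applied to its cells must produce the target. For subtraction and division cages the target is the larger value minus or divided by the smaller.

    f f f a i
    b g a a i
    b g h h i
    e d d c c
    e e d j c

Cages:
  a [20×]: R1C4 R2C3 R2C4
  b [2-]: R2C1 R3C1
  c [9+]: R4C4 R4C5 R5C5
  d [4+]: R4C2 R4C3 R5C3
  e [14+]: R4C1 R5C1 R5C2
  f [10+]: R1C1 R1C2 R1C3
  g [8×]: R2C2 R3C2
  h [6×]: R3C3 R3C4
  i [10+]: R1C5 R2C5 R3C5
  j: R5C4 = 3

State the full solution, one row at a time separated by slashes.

The 3 cells of cage e must have sum 14, leaving R4C1 = 5.
The 3 cells of cage d must have sum 4, leaving R4C2 = 1.
Cage d needs sum 4, so R4C3 = 2.
Cage e has sum 14, so R5C1 = 4.
The 3 cells of cage e must have sum 14; hence R5C2 = 5.
Cage d has sum 4, so R5C3 = 1.
Cage j is a single given cell, so R5C4 = 3.
Row 5 now contains 3, leaving R5C5 = 2.
The 3 cells of cage f must have sum 10, leaving R1C3 = 5.
5 is placed in column 3, which forces R2C3 = 4.
Column 3 now contains 2, leaving R3C3 = 3.
3 is placed in column 4, so R3C4 = 2.
3 is placed in column 4, which forces R4C4 = 4.
Cage c has sum 9, leaving R4C5 = 3.
Column 4 now contains 4; hence R1C4 = 1.
Row 1 already has 1, so R1C5 = 4.
Cage b needs two cells with difference 2; hence R2C1 = 3.
4 is placed in row 2, which forces R2C2 = 2.
Cage a has product 20, so R2C4 = 5.
Row 2 now contains 5, so R2C5 = 1.
Row 3 now contains 3, so R3C1 = 1.
2 is placed in row 3, leaving R3C2 = 4.
Column 5 already has 1, which forces R3C5 = 5.
Column 1 already has 3, which forces R1C1 = 2.
Column 2 already has 2, leaving R1C2 = 3.

2 3 5 1 4 / 3 2 4 5 1 / 1 4 3 2 5 / 5 1 2 4 3 / 4 5 1 3 2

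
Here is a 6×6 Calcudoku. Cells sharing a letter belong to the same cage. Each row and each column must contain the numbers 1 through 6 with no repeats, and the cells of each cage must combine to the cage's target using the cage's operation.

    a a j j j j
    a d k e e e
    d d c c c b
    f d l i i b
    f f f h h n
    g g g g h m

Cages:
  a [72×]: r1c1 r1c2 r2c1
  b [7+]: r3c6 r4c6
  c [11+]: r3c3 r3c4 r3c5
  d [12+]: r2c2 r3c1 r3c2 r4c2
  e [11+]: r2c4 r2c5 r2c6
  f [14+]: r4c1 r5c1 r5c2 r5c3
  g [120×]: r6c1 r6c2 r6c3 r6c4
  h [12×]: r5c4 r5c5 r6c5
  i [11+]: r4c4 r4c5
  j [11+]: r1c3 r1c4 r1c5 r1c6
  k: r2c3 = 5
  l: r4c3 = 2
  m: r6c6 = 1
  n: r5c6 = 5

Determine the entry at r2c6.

Cage k is a single given cell, which forces r2c3 = 5.
L is a freebie; hence r4c3 = 2.
Cage n is a single given cell, so r5c6 = 5.
Cage m is given; hence r6c6 = 1.
Row 6 needs a 6, and only r6c5 is open for it.
The two cells of cage i must have sum 11; hence r4c4 = 6.
6 is placed in column 5, which forces r4c5 = 5.
Cage j needs sum 11, which forces r1c4 = 5.
Cage e has sum 11, leaving r2c6 = 6.
The 3 cells of cage c must have sum 11, leaving r3c3 = 6.
The only place for 2 in column 6 is r1c6.
Cage a needs product 72; hence r2c1 = 3.
Cage f has sum 14, leaving r4c1 = 1.
Row 2 needs a 2, and only r2c2 is open for it.
In column 2, 1 can only go at r3c2, so r3c2 = 1.
Cage d has sum 12, so r3c1 = 5.
Cage d needs sum 12, leaving r4c2 = 4.
Row 4 now contains 4, which forces r4c6 = 3.
Cage a has product 72, leaving r1c1 = 4.
4 is placed in column 2, so r1c2 = 6.
3 is placed in column 6, so r3c6 = 4.
Column 1 already has 4, so r5c1 = 6.
Column 2 already has 6, leaving r5c2 = 3.
3 is placed in row 5, leaving r5c3 = 4.
Column 1 already has 4; hence r6c1 = 2.
Cage g has product 120, leaving r6c2 = 5.
4 is placed in column 3, so r6c3 = 3.
3 is placed in row 6, which forces r6c4 = 4.
Column 3 now contains 3, which forces r1c3 = 1.
The 4 cells of cage j must have sum 11, leaving r1c5 = 3.
Column 4 already has 4, leaving r2c4 = 1.
Cage e has sum 11; hence r2c5 = 4.
Column 5 already has 3, so r3c5 = 2.
Column 4 now contains 1, which forces r5c4 = 2.
Column 5 now contains 2, so r5c5 = 1.
Row 3 now contains 2, which forces r3c4 = 3.
Completed grid: 4 6 1 5 3 2 / 3 2 5 1 4 6 / 5 1 6 3 2 4 / 1 4 2 6 5 3 / 6 3 4 2 1 5 / 2 5 3 4 6 1.

6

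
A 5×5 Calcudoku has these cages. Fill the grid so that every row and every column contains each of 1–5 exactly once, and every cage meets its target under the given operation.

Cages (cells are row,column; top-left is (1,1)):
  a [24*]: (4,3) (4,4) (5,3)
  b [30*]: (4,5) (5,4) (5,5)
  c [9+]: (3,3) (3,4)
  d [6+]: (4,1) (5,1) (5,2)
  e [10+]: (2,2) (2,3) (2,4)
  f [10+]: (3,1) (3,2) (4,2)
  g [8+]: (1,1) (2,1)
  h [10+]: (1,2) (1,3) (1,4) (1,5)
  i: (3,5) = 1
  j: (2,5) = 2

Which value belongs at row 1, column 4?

3

Cage j is a single given cell, which forces (2,5) = 2.
I is a freebie, which forces (3,5) = 1.
Cage b needs product 30; hence (5,4) = 2.
Cage a needs product 24, leaving (4,3) = 2.
Cage h has sum 10; hence (1,2) = 2.
Row 4 already has 2, leaving (4,1) = 1.
The 3 cells of cage d must have sum 6, leaving (5,1) = 4.
Cage d needs sum 6, so (5,2) = 1.
Row 5 already has 4; hence (5,3) = 3.
Row 5 already has 3, leaving (5,5) = 5.
Cage a needs product 24; hence (4,4) = 4.
Column 5 now contains 5, which forces (4,5) = 3.
The 4 cells of cage h must have sum 10, so (1,3) = 1.
Cage h has sum 10; hence (1,4) = 3.
Column 5 now contains 3, leaving (1,5) = 4.
Cage f has sum 10, so (3,1) = 2.
Cage f has sum 10, leaving (3,2) = 3.
The two cells of cage c must have sum 9, leaving (3,3) = 4.
Column 4 now contains 4, leaving (3,4) = 5.
Row 4 now contains 3, which forces (4,2) = 5.
Row 1 now contains 3; hence (1,1) = 5.
Cage g's pair has sum 8, leaving (2,1) = 3.
Column 2 now contains 5, which forces (2,2) = 4.
4 is placed in column 3, leaving (2,3) = 5.
Column 4 already has 5, leaving (2,4) = 1.
Completed grid: 5 2 1 3 4 / 3 4 5 1 2 / 2 3 4 5 1 / 1 5 2 4 3 / 4 1 3 2 5.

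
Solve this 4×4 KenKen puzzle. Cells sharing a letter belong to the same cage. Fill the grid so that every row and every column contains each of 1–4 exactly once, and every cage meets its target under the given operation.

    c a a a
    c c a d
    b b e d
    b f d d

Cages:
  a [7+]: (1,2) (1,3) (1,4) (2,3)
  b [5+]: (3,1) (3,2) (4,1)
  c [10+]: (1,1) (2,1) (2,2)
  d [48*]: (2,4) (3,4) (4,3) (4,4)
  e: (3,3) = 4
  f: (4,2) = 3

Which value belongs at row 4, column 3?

2

The 4 cells of cage a must have sum 7; hence (2,3) = 1.
Cage e is a single given cell, so (3,3) = 4.
Cage f is given, so (4,2) = 3.
Column 3 now contains 4, so (4,3) = 2.
Cage c has sum 10; hence (1,1) = 4.
Column 3 already has 2, leaving (1,3) = 3.
The 3 cells of cage c must have sum 10, so (2,1) = 2.
3 is placed in column 2; hence (2,2) = 4.
Row 2 now contains 2; hence (2,4) = 3.
The 3 cells of cage b must have sum 5, which forces (3,1) = 3.
The 3 cells of cage b must have sum 5, leaving (3,2) = 1.
3 is placed in column 4, which forces (3,4) = 2.
2 is placed in row 4, so (4,1) = 1.
The 4 cells of cage d must have product 48; hence (4,4) = 4.
Column 2 already has 1, leaving (1,2) = 2.
Column 4 now contains 2, leaving (1,4) = 1.
Completed grid: 4 2 3 1 / 2 4 1 3 / 3 1 4 2 / 1 3 2 4.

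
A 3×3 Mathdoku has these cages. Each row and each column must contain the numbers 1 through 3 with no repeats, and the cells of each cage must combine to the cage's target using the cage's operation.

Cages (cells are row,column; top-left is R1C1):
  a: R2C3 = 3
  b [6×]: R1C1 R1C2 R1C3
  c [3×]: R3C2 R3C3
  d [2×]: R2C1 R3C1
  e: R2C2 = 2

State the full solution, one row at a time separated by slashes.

3 1 2 / 1 2 3 / 2 3 1

E is a freebie, leaving R2C2 = 2.
A is a freebie; hence R2C3 = 3.
Column 3 already has 3, which forces R3C3 = 1.
1 is placed in column 3; hence R1C3 = 2.
Row 2 already has 2, which forces R2C1 = 1.
Row 3 already has 1, so R3C1 = 2.
Row 3 already has 1, leaving R3C2 = 3.
Column 1 now contains 1, which forces R1C1 = 3.
Column 2 now contains 3, leaving R1C2 = 1.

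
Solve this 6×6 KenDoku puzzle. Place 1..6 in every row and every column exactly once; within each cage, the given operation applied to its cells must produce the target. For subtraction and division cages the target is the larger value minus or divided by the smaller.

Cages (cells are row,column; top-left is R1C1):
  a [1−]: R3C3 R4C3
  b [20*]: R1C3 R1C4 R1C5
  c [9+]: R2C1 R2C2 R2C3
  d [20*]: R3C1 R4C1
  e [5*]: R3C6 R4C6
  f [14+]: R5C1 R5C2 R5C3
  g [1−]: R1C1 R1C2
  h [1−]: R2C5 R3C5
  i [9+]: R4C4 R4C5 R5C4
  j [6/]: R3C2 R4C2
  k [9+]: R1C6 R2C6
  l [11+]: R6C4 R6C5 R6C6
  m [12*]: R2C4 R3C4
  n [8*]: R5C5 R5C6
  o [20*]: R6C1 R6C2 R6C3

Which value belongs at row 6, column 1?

The only place for 1 in row 5 is R5C4.
The pair R3C1/R4C1 in column 1 holds {4, 5}, so R6C1 = 1.
The only place for 4 in column 6 is R5C6.
Row 5 already has 4, which forces R5C5 = 2.
In row 2, 1 can only go at R2C3, so R2C3 = 1.
The 3 cells of cage b must have product 20, which forces R1C5 = 1.
Column 1 needs a 2, and only R1C1 is open for it.
Cage g's pair has difference 1, leaving R1C2 = 3.
Row 1 now contains 3; hence R1C6 = 6.
Column 6 now contains 6; hence R2C6 = 3.
Column 2 now contains 3, leaving R5C2 = 5.
Column 2 now contains 5, which forces R6C2 = 4.
Row 6 now contains 4, leaving R6C3 = 5.
Column 6 already has 3; hence R6C6 = 2.
Column 3 already has 5, leaving R1C3 = 4.
Cage b has product 20, which forces R1C4 = 5.
Row 2 already has 3, leaving R2C1 = 6.
Column 2 now contains 5; hence R2C2 = 2.
2 is placed in row 2, leaving R2C4 = 4.
Row 2 already has 4; hence R2C5 = 5.
6 is placed in column 1, leaving R5C1 = 3.
Row 5 now contains 3, which forces R5C3 = 6.
Cage m needs two cells with product 12; hence R3C4 = 3.
The 3 cells of cage i must have sum 9, leaving R4C4 = 2.
Cage i has sum 9, so R4C5 = 6.
Column 4 now contains 3, so R6C4 = 6.
Column 5 already has 6, leaving R6C5 = 3.
Cage j's pair has quotient 6, leaving R3C2 = 6.
3 is placed in row 3, so R3C3 = 2.
Column 5 already has 6, which forces R3C5 = 4.
Row 4 already has 6, which forces R4C2 = 1.
2 is placed in row 4; hence R4C3 = 3.
Row 4 now contains 1, so R4C6 = 5.
Row 3 now contains 4, which forces R3C1 = 5.
Column 6 already has 5; hence R3C6 = 1.
Row 4 already has 5; hence R4C1 = 4.
Completed grid: 2 3 4 5 1 6 / 6 2 1 4 5 3 / 5 6 2 3 4 1 / 4 1 3 2 6 5 / 3 5 6 1 2 4 / 1 4 5 6 3 2.

1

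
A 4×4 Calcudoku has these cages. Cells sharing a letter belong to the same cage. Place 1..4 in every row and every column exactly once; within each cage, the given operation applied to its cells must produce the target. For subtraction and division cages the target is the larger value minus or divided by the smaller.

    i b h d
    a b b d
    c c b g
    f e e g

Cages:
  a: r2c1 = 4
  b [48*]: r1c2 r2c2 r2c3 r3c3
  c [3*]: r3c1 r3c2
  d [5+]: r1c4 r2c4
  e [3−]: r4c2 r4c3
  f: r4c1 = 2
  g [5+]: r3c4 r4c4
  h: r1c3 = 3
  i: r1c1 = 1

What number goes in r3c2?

1

Cage i is given, so r1c1 = 1.
H is a freebie, so r1c3 = 3.
Cage a is given, leaving r2c1 = 4.
1 is placed in column 1, leaving r3c1 = 3.
3 is placed in row 3, so r3c2 = 1.
Cage f is a single given cell, so r4c1 = 2.
Column 2 now contains 1, leaving r4c2 = 4.
Row 4 already has 4, leaving r4c3 = 1.
Row 4 already has 1; hence r4c4 = 3.
Column 2 now contains 4, leaving r1c2 = 2.
Cage d needs two cells with sum 5, which forces r1c4 = 4.
Cage b needs product 48, so r2c2 = 3.
1 is placed in column 3, leaving r2c3 = 2.
Cage d's pair has sum 5, so r2c4 = 1.
The 4 cells of cage b must have product 48; hence r3c3 = 4.
Cage g's pair has sum 5, which forces r3c4 = 2.
Completed grid: 1 2 3 4 / 4 3 2 1 / 3 1 4 2 / 2 4 1 3.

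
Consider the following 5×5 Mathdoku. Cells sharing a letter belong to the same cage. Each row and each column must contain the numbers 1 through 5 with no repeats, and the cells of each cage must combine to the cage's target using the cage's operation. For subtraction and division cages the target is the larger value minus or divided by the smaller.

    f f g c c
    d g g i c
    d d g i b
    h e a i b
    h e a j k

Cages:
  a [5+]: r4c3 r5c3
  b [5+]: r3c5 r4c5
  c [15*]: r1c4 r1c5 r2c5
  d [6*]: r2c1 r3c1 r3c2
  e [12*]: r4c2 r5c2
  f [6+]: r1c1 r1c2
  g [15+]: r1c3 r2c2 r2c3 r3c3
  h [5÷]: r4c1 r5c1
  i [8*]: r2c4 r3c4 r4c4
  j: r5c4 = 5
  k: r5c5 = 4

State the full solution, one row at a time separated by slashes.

4 2 1 3 5 / 3 5 4 2 1 / 2 1 5 4 3 / 5 4 3 1 2 / 1 3 2 5 4

J is a freebie, which forces r5c4 = 5.
K is a freebie, leaving r5c5 = 4.
The two cells of cage h must have quotient 5, so r4c1 = 5.
The two cells of cage e must have product 12; hence r4c2 = 4.
5 is placed in row 5, so r5c1 = 1.
Row 5 now contains 4, so r5c2 = 3.
3 is placed in row 5; hence r5c3 = 2.
Cage f's pair has sum 6; hence r1c1 = 4.
Cage f needs two cells with sum 6; hence r1c2 = 2.
3 is placed in column 2, leaving r2c2 = 5.
Cage d has product 6; hence r3c2 = 1.
2 is placed in column 3; hence r4c3 = 3.
Row 4 already has 3, so r4c5 = 2.
Cage c has product 15, so r1c5 = 5.
Column 5 already has 2, leaving r3c5 = 3.
Row 4 now contains 2, so r4c4 = 1.
5 is placed in row 1, leaving r1c3 = 1.
Column 4 now contains 1; hence r1c4 = 3.
Cage d needs product 6, leaving r2c1 = 3.
The 4 cells of cage g must have sum 15, so r2c3 = 4.
4 is placed in row 2, which forces r2c4 = 2.
Column 5 now contains 3; hence r2c5 = 1.
Row 3 already has 3, which forces r3c1 = 2.
Cage g has sum 15, so r3c3 = 5.
Column 4 already has 2; hence r3c4 = 4.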